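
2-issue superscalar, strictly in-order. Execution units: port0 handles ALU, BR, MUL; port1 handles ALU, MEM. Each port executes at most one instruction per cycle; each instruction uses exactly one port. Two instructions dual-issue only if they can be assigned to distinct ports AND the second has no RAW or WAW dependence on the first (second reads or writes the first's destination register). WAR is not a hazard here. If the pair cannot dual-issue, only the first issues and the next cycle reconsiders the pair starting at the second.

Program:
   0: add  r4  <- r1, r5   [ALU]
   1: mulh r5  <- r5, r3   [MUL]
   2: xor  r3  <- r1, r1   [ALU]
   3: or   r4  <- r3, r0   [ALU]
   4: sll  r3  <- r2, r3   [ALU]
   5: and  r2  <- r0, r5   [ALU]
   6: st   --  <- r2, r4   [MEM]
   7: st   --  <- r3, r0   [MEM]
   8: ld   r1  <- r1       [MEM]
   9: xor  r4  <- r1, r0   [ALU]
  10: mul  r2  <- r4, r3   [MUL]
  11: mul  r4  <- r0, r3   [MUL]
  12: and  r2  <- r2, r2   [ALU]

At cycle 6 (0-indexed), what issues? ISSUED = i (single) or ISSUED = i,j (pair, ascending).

#0 head=0: add;mulh i0+i1 dual
#1 head=2: xor i2 RAW r3
#2 head=3: or;sll i3+i4 dual
#3 head=5: and i5 RAW r2
#4 head=6: st i6 no-port MEM/MEM
#5 head=7: st i7 no-port MEM/MEM
#6 head=8: ld i8 RAW r1
#7 head=9: xor i9 RAW r4
#8 head=10: mul i10 no-port MUL/MUL
#9 head=11: mul;and i11+i12 dual

ISSUED = 8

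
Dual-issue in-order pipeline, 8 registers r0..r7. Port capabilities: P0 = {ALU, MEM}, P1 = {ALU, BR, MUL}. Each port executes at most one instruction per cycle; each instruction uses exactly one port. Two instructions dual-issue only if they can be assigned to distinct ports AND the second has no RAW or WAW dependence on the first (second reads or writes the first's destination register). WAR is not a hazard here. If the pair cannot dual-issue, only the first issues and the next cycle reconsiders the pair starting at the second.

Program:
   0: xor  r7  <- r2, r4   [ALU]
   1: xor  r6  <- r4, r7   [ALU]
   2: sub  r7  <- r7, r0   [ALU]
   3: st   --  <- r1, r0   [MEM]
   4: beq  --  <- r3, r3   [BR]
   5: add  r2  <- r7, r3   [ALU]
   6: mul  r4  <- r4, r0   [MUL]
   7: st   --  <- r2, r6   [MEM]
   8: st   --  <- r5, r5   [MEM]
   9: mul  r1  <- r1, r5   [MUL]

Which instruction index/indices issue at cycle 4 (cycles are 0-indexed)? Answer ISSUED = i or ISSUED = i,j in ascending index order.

ISSUED = 7

#0 head=0: xor.ALU i0 RAW r7
#1 head=1: xor.ALU/sub.ALU i1,i2 pair
#2 head=3: st.MEM/beq.BR i3,i4 pair
#3 head=5: add.ALU/mul.MUL i5,i6 pair
#4 head=7: st.MEM i7 no-port MEM/MEM
#5 head=8: st.MEM/mul.MUL i8,i9 pair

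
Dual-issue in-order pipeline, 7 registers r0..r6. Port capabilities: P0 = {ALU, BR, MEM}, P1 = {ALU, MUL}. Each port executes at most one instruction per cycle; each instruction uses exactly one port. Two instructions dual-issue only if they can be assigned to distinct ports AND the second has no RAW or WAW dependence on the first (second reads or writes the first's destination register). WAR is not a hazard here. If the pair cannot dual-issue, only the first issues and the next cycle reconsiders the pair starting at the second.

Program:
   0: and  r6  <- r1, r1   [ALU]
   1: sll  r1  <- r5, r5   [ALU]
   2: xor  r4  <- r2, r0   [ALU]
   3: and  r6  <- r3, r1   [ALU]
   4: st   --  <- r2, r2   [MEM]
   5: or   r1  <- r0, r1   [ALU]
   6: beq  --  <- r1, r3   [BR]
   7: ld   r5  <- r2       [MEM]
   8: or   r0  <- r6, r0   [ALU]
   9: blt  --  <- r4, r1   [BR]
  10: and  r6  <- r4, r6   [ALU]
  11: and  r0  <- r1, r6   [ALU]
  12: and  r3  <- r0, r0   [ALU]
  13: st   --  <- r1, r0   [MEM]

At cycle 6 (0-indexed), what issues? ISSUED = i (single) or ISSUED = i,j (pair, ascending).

t=0 i0/i1:and+sll ; pair
t=1 i2/i3:xor+and ; pair
t=2 i4/i5:st+or ; pair
t=3 i6:beq ; no-port BR/MEM
t=4 i7/i8:ld+or ; pair
t=5 i9/i10:blt+and ; pair
t=6 i11:and ; RAW r0
t=7 i12/i13:and+st ; pair

ISSUED = 11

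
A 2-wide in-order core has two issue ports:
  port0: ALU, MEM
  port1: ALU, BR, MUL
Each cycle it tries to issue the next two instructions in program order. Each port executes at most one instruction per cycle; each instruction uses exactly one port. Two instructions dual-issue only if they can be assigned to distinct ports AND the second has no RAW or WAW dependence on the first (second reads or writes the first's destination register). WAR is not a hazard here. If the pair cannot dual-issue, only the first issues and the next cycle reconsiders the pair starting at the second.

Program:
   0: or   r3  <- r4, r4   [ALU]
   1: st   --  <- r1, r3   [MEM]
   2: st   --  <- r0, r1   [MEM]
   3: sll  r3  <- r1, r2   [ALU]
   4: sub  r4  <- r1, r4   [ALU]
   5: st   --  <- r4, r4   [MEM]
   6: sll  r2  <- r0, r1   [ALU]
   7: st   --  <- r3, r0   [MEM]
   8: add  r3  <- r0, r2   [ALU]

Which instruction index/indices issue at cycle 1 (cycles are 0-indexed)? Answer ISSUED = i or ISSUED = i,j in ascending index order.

c0: i0 or  RAW r3
c1: i1 st  no-port MEM/MEM
c2: i2,i3 st;sll  pair
c3: i4 sub  RAW r4
c4: i5,i6 st;sll  pair
c5: i7,i8 st;add  pair

ISSUED = 1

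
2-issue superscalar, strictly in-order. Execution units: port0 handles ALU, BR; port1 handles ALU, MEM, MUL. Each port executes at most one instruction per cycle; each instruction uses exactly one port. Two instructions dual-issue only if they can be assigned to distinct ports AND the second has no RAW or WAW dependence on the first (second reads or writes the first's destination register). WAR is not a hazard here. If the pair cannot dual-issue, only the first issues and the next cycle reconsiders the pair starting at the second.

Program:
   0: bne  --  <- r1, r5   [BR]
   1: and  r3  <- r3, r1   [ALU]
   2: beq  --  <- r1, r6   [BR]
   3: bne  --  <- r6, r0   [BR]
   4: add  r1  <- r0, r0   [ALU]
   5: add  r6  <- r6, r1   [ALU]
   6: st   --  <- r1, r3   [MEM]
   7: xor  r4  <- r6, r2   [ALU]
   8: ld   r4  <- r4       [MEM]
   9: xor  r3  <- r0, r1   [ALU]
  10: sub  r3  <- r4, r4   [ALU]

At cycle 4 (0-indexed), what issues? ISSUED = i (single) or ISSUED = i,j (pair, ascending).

ISSUED = 7

[0] i0+i1  bne.BR+and.ALU  -- pair
[1] i2  beq.BR  -- no-port BR/BR
[2] i3+i4  bne.BR+add.ALU  -- pair
[3] i5+i6  add.ALU+st.MEM  -- pair
[4] i7  xor.ALU  -- RAW+WAW r4
[5] i8+i9  ld.MEM+xor.ALU  -- pair
[6] i10  sub.ALU  -- tail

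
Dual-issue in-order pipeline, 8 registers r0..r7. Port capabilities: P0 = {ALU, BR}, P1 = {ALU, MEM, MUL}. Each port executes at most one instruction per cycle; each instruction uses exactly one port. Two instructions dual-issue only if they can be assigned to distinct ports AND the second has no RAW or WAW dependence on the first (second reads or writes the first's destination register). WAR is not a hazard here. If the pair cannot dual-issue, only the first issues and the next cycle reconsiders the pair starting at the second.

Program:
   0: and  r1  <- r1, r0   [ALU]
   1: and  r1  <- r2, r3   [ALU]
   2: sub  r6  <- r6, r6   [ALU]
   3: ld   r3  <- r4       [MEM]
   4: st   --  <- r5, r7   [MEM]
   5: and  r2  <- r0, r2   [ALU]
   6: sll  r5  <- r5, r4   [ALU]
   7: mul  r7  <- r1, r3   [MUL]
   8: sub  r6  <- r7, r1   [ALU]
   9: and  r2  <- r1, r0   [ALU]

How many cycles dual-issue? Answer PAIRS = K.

PAIRS = 4

c0: i0 and  WAW r1
c1: i1&i2 and sub  pair
c2: i3 ld  no-port MEM/MEM
c3: i4&i5 st and  pair
c4: i6&i7 sll mul  pair
c5: i8&i9 sub and  pair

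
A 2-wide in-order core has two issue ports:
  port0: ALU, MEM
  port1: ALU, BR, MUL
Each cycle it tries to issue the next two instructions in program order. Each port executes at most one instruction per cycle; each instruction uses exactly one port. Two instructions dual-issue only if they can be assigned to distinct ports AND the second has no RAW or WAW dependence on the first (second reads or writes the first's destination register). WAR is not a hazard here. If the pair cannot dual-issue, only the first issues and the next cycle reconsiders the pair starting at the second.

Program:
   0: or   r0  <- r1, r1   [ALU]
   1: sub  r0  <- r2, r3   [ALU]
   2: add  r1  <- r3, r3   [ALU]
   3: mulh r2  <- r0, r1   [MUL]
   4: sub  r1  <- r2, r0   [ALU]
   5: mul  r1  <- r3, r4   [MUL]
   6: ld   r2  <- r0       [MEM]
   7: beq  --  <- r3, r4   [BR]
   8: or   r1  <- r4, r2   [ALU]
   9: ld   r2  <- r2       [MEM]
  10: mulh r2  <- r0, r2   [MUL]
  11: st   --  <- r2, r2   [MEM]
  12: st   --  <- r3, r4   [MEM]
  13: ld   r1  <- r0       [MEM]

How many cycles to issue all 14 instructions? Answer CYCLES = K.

t=0 i0:or ; WAW r0
t=1 i1&i2:sub+add ; pair
t=2 i3:mulh ; RAW r2
t=3 i4:sub ; WAW r1
t=4 i5&i6:mul+ld ; pair
t=5 i7&i8:beq+or ; pair
t=6 i9:ld ; RAW+WAW r2
t=7 i10:mulh ; RAW r2
t=8 i11:st ; no-port MEM/MEM
t=9 i12:st ; no-port MEM/MEM
t=10 i13:ld ; tail

CYCLES = 11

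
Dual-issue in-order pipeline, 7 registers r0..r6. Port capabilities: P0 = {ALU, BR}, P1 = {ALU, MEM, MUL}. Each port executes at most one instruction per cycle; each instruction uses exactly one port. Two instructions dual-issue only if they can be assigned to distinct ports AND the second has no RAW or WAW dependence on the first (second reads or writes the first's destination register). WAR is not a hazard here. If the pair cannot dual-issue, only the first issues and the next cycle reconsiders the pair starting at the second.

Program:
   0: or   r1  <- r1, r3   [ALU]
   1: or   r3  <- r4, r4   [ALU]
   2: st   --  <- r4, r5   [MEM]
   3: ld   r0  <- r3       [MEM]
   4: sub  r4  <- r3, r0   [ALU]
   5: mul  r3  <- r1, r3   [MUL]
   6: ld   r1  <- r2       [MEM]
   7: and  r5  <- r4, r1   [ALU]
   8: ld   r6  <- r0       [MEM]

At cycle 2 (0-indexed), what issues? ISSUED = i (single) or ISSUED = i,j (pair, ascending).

ISSUED = 3

#0 head=0: or/or i0+i1 pair
#1 head=2: st i2 no-port MEM/MEM
#2 head=3: ld i3 RAW r0
#3 head=4: sub/mul i4+i5 pair
#4 head=6: ld i6 RAW r1
#5 head=7: and/ld i7+i8 pair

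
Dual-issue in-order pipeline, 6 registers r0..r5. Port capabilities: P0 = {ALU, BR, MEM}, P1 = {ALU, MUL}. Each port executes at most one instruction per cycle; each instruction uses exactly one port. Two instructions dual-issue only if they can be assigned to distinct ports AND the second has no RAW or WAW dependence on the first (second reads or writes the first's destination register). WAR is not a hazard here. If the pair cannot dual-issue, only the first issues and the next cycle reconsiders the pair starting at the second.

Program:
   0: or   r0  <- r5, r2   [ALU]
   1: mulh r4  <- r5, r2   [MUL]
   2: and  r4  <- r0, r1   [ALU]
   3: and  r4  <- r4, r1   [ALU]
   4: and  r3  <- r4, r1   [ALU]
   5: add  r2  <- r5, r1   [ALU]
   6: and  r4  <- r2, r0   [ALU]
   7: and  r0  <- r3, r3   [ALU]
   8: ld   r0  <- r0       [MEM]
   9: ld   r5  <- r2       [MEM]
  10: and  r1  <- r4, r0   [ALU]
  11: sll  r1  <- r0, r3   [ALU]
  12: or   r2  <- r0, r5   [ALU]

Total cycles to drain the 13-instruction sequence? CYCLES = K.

c0: i0/i1 or.ALU mulh.MUL  2-wide
c1: i2 and.ALU  RAW+WAW r4
c2: i3 and.ALU  RAW r4
c3: i4/i5 and.ALU add.ALU  2-wide
c4: i6/i7 and.ALU and.ALU  2-wide
c5: i8 ld.MEM  no-port MEM/MEM
c6: i9/i10 ld.MEM and.ALU  2-wide
c7: i11/i12 sll.ALU or.ALU  2-wide

CYCLES = 8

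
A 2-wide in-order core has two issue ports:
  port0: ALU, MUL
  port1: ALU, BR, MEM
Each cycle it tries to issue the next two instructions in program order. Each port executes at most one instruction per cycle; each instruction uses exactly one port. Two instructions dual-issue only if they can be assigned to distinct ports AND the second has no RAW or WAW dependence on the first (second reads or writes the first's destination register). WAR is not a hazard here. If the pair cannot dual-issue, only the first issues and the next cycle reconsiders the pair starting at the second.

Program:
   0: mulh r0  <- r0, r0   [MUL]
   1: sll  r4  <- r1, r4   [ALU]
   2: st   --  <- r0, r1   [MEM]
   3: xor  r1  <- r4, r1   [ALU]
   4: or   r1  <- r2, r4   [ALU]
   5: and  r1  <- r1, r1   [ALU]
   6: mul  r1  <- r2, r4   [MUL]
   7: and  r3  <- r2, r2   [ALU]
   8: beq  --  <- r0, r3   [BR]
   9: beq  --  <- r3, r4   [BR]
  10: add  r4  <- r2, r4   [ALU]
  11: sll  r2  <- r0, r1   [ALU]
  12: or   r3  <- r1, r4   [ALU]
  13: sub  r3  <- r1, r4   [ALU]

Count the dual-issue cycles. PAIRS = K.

#0 head=0: mulh/sll i0+i1 dual
#1 head=2: st/xor i2+i3 dual
#2 head=4: or i4 RAW+WAW r1
#3 head=5: and i5 WAW r1
#4 head=6: mul/and i6+i7 dual
#5 head=8: beq i8 no-port BR/BR
#6 head=9: beq/add i9+i10 dual
#7 head=11: sll/or i11+i12 dual
#8 head=13: sub i13 tail

PAIRS = 5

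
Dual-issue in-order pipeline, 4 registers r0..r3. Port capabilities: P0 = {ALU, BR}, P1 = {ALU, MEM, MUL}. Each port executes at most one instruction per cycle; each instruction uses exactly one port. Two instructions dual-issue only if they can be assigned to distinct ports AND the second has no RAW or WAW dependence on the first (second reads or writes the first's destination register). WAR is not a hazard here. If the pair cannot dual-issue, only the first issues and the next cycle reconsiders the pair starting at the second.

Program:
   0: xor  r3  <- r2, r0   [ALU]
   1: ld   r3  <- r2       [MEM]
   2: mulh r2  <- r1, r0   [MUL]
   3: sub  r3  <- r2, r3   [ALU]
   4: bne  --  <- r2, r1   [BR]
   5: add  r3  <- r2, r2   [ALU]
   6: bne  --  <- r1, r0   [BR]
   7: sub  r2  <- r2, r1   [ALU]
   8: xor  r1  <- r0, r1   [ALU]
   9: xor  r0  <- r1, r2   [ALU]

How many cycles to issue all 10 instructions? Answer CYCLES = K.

CYCLES = 7

t=0 i0:xor ; WAW r3
t=1 i1:ld ; no-port MEM/MUL
t=2 i2:mulh ; RAW r2
t=3 i3&i4:sub+bne ; pair
t=4 i5&i6:add+bne ; pair
t=5 i7&i8:sub+xor ; pair
t=6 i9:xor ; tail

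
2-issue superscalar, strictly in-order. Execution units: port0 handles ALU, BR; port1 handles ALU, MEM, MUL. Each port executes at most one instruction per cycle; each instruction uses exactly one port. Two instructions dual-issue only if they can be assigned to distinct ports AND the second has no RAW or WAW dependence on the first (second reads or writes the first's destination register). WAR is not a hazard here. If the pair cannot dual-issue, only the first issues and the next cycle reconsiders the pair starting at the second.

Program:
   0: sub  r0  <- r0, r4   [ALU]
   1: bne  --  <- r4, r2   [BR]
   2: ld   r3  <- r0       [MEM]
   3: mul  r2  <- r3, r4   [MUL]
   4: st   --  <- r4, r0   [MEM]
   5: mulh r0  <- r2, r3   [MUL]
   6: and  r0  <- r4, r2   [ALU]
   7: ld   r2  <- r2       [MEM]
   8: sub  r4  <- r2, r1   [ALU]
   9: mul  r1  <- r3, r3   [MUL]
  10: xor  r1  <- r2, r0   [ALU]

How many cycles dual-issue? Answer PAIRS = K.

t=0 i0/i1:sub.ALU+bne.BR ; 2-wide
t=1 i2:ld.MEM ; no-port MEM/MUL
t=2 i3:mul.MUL ; no-port MUL/MEM
t=3 i4:st.MEM ; no-port MEM/MUL
t=4 i5:mulh.MUL ; WAW r0
t=5 i6/i7:and.ALU+ld.MEM ; 2-wide
t=6 i8/i9:sub.ALU+mul.MUL ; 2-wide
t=7 i10:xor.ALU ; tail

PAIRS = 3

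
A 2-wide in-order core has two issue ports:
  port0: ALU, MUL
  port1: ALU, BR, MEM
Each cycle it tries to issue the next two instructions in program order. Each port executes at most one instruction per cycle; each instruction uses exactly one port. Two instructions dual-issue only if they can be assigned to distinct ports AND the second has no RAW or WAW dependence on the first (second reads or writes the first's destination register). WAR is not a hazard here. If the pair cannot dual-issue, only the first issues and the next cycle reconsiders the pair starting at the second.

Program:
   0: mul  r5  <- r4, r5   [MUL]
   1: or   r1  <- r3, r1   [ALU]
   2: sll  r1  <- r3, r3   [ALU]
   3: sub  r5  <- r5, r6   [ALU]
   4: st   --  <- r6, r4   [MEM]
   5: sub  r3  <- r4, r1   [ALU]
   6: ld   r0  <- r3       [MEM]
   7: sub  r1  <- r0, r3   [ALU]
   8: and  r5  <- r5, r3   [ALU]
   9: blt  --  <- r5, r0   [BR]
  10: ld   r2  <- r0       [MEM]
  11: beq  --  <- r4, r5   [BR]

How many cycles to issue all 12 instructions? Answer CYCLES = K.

CYCLES = 8

c0: i0+i1 mul+or  pair
c1: i2+i3 sll+sub  pair
c2: i4+i5 st+sub  pair
c3: i6 ld  RAW r0
c4: i7+i8 sub+and  pair
c5: i9 blt  no-port BR/MEM
c6: i10 ld  no-port MEM/BR
c7: i11 beq  tail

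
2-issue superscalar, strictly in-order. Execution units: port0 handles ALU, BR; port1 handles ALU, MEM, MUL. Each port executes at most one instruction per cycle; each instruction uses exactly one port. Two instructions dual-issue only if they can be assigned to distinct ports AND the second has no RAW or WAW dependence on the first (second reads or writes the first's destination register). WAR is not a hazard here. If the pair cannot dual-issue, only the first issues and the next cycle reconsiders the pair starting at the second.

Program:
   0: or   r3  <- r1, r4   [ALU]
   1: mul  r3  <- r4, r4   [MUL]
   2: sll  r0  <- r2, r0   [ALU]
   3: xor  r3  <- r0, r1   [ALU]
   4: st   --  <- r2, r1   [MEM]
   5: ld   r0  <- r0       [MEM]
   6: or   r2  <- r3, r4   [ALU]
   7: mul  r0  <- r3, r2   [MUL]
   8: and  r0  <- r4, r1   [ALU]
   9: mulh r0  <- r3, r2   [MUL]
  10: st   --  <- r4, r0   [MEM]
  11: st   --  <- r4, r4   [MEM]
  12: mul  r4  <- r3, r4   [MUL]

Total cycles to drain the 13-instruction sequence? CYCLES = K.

0. or @i0  | WAW r3
1. mul+sll @i1/i2  | dual
2. xor+st @i3/i4  | dual
3. ld+or @i5/i6  | dual
4. mul @i7  | WAW r0
5. and @i8  | WAW r0
6. mulh @i9  | no-port MUL/MEM
7. st @i10  | no-port MEM/MEM
8. st @i11  | no-port MEM/MUL
9. mul @i12  | tail

CYCLES = 10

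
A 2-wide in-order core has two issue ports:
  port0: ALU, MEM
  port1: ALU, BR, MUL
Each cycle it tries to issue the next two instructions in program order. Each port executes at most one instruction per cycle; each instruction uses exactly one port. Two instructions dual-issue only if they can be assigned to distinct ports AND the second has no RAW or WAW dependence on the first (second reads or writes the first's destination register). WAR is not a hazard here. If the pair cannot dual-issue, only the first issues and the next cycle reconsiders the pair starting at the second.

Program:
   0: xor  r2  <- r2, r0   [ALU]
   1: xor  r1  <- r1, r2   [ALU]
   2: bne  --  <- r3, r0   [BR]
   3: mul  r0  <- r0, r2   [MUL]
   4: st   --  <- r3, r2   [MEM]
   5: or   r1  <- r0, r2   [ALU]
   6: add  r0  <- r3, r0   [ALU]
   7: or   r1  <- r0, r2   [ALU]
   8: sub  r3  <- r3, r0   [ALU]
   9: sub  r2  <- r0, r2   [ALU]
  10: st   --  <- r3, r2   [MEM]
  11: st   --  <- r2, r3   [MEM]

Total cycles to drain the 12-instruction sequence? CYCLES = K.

t=0 i0:xor ; RAW r2
t=1 i1,i2:xor/bne ; pair
t=2 i3,i4:mul/st ; pair
t=3 i5,i6:or/add ; pair
t=4 i7,i8:or/sub ; pair
t=5 i9:sub ; RAW r2
t=6 i10:st ; no-port MEM/MEM
t=7 i11:st ; tail

CYCLES = 8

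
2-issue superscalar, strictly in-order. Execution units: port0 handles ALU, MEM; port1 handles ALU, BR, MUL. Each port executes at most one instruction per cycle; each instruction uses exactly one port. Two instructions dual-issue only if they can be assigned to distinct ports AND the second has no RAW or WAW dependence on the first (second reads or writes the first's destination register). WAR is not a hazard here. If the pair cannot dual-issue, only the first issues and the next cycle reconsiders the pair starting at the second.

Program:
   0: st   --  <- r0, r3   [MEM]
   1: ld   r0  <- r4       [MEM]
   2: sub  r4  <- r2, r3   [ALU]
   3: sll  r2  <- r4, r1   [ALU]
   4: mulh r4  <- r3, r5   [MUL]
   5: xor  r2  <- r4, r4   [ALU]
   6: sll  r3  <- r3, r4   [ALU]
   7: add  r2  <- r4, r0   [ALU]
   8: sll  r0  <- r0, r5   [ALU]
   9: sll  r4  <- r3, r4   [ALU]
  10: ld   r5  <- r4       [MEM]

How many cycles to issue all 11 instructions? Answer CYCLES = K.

CYCLES = 7

t=0 i0:st.MEM ; no-port MEM/MEM
t=1 i1+i2:ld.MEM sub.ALU ; pair
t=2 i3+i4:sll.ALU mulh.MUL ; pair
t=3 i5+i6:xor.ALU sll.ALU ; pair
t=4 i7+i8:add.ALU sll.ALU ; pair
t=5 i9:sll.ALU ; RAW r4
t=6 i10:ld.MEM ; tail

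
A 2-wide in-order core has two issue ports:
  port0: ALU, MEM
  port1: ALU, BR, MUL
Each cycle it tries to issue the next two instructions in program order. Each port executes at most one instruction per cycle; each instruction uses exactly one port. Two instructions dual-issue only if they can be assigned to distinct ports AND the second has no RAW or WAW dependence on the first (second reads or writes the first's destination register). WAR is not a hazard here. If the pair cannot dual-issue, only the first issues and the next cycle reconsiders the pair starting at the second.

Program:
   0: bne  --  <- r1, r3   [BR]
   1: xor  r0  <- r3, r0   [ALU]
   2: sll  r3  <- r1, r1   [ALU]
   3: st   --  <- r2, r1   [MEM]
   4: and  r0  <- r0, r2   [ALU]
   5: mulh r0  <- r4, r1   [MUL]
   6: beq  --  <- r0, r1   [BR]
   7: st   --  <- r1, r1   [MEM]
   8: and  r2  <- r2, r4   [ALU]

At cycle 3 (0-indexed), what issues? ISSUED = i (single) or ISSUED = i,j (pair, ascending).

ISSUED = 5

c0: i0/i1 bne xor  dual
c1: i2/i3 sll st  dual
c2: i4 and  WAW r0
c3: i5 mulh  no-port MUL/BR
c4: i6/i7 beq st  dual
c5: i8 and  tail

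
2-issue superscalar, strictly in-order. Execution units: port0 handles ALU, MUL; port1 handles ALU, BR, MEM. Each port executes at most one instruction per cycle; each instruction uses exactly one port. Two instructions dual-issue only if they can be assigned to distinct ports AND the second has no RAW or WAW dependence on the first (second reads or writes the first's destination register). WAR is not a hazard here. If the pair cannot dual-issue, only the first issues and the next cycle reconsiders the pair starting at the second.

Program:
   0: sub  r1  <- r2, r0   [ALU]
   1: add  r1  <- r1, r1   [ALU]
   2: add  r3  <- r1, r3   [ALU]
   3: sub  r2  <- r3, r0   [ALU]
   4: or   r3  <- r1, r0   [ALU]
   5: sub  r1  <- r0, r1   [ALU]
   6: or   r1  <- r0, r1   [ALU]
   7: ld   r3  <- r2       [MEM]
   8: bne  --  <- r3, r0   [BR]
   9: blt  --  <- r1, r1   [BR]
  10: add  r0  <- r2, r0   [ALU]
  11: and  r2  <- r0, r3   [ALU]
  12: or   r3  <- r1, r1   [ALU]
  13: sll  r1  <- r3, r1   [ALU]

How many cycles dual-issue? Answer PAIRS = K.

PAIRS = 4

  cy0 -> i0 (sub.ALU) RAW+WAW r1
  cy1 -> i1 (add.ALU) RAW r1
  cy2 -> i2 (add.ALU) RAW r3
  cy3 -> i3,i4 (sub.ALU or.ALU) 2-wide
  cy4 -> i5 (sub.ALU) RAW+WAW r1
  cy5 -> i6,i7 (or.ALU ld.MEM) 2-wide
  cy6 -> i8 (bne.BR) no-port BR/BR
  cy7 -> i9,i10 (blt.BR add.ALU) 2-wide
  cy8 -> i11,i12 (and.ALU or.ALU) 2-wide
  cy9 -> i13 (sll.ALU) tail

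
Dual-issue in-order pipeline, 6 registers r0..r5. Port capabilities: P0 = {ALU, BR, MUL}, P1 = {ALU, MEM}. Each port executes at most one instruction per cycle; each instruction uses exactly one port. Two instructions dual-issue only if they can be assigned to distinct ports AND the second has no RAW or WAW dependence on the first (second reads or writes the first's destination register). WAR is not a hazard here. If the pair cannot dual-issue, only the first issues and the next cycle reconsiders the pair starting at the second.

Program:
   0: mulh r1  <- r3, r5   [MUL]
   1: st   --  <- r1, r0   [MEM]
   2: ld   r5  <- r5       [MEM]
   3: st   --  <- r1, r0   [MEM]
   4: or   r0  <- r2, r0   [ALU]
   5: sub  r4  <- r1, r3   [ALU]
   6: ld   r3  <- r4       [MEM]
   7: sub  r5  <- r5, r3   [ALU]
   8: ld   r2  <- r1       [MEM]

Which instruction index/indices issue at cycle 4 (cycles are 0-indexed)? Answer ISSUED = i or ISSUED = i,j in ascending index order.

t=0 i0:mulh ; RAW r1
t=1 i1:st ; no-port MEM/MEM
t=2 i2:ld ; no-port MEM/MEM
t=3 i3,i4:st or ; pair
t=4 i5:sub ; RAW r4
t=5 i6:ld ; RAW r3
t=6 i7,i8:sub ld ; pair

ISSUED = 5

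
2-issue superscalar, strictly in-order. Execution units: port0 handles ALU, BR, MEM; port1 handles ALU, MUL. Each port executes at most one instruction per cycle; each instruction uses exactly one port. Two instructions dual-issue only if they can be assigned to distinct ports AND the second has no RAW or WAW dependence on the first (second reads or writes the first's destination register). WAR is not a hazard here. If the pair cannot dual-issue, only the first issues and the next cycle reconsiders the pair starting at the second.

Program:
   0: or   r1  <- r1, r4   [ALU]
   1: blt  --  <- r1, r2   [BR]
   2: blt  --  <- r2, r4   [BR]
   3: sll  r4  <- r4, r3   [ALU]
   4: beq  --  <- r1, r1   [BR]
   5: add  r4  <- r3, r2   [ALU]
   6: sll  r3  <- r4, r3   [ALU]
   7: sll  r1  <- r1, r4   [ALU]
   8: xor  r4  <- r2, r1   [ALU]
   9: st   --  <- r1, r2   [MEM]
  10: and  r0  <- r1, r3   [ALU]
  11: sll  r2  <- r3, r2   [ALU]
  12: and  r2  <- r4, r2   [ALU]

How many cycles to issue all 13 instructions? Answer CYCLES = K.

CYCLES = 8

#0 head=0: or i0 RAW r1
#1 head=1: blt i1 no-port BR/BR
#2 head=2: blt;sll i2&i3 pair
#3 head=4: beq;add i4&i5 pair
#4 head=6: sll;sll i6&i7 pair
#5 head=8: xor;st i8&i9 pair
#6 head=10: and;sll i10&i11 pair
#7 head=12: and i12 tail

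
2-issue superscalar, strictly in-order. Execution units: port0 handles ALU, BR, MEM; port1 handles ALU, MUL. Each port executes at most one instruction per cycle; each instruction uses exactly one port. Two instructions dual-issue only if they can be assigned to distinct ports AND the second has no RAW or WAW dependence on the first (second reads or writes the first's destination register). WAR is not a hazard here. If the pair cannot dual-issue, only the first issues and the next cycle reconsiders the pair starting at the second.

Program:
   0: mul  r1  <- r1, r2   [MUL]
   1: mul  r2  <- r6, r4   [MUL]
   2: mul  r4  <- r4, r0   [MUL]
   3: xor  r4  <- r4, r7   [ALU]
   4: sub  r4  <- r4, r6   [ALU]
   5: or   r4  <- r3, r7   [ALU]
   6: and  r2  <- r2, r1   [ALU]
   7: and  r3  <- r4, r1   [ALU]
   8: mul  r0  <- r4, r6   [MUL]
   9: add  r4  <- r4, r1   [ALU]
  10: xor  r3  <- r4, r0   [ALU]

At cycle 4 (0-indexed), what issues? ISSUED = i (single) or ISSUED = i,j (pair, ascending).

[0] i0  mul.MUL  -- no-port MUL/MUL
[1] i1  mul.MUL  -- no-port MUL/MUL
[2] i2  mul.MUL  -- RAW+WAW r4
[3] i3  xor.ALU  -- RAW+WAW r4
[4] i4  sub.ALU  -- WAW r4
[5] i5+i6  or.ALU and.ALU  -- 2-wide
[6] i7+i8  and.ALU mul.MUL  -- 2-wide
[7] i9  add.ALU  -- RAW r4
[8] i10  xor.ALU  -- tail

ISSUED = 4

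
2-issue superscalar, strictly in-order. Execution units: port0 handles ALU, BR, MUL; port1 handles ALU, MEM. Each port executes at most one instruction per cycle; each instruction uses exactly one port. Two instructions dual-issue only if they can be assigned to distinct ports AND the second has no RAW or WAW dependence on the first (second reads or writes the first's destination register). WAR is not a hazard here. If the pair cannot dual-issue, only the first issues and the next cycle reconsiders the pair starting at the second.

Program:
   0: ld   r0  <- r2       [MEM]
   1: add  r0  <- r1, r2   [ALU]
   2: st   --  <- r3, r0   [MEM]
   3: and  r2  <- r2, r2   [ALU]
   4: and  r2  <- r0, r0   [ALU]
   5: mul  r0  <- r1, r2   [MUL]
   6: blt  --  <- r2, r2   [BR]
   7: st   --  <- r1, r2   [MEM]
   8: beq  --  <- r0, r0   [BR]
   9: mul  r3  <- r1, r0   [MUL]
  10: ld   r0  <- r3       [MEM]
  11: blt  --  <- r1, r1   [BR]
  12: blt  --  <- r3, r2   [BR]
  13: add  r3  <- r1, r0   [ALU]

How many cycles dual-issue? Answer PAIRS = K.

c0: i0 ld.MEM  WAW r0
c1: i1 add.ALU  RAW r0
c2: i2+i3 st.MEM;and.ALU  pair
c3: i4 and.ALU  RAW r2
c4: i5 mul.MUL  no-port MUL/BR
c5: i6+i7 blt.BR;st.MEM  pair
c6: i8 beq.BR  no-port BR/MUL
c7: i9 mul.MUL  RAW r3
c8: i10+i11 ld.MEM;blt.BR  pair
c9: i12+i13 blt.BR;add.ALU  pair

PAIRS = 4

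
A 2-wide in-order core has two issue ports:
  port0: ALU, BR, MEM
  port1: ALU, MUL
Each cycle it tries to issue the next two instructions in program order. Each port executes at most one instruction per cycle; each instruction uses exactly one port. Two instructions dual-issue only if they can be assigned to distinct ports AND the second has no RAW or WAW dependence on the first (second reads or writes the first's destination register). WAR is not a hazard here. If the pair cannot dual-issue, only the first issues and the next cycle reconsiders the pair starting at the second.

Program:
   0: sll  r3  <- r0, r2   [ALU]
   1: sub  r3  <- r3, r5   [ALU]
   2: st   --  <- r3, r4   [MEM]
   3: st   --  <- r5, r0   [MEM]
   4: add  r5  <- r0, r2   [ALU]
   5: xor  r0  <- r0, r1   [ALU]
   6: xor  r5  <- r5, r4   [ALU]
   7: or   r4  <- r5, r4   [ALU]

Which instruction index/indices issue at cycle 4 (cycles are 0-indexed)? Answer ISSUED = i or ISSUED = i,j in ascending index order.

ISSUED = 5,6

0. sll.ALU @i0  | RAW+WAW r3
1. sub.ALU @i1  | RAW r3
2. st.MEM @i2  | no-port MEM/MEM
3. st.MEM add.ALU @i3,i4  | pair
4. xor.ALU xor.ALU @i5,i6  | pair
5. or.ALU @i7  | tail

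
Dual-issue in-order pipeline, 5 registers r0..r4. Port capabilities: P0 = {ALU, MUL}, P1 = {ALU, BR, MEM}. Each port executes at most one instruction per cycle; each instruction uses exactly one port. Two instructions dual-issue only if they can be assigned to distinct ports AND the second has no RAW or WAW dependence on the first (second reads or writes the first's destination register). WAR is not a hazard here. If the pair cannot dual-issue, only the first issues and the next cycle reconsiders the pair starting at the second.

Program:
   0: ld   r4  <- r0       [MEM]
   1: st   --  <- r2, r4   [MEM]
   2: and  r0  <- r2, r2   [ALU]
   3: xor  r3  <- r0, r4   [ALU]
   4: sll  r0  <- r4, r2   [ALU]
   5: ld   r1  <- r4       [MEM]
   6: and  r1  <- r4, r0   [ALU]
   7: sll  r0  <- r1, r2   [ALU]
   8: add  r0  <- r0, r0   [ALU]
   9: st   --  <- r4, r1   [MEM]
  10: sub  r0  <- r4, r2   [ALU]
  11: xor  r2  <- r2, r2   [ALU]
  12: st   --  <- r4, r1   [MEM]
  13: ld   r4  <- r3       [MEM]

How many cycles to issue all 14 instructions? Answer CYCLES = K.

CYCLES = 10

#0 head=0: ld i0 no-port MEM/MEM
#1 head=1: st/and i1/i2 2-wide
#2 head=3: xor/sll i3/i4 2-wide
#3 head=5: ld i5 WAW r1
#4 head=6: and i6 RAW r1
#5 head=7: sll i7 RAW+WAW r0
#6 head=8: add/st i8/i9 2-wide
#7 head=10: sub/xor i10/i11 2-wide
#8 head=12: st i12 no-port MEM/MEM
#9 head=13: ld i13 tail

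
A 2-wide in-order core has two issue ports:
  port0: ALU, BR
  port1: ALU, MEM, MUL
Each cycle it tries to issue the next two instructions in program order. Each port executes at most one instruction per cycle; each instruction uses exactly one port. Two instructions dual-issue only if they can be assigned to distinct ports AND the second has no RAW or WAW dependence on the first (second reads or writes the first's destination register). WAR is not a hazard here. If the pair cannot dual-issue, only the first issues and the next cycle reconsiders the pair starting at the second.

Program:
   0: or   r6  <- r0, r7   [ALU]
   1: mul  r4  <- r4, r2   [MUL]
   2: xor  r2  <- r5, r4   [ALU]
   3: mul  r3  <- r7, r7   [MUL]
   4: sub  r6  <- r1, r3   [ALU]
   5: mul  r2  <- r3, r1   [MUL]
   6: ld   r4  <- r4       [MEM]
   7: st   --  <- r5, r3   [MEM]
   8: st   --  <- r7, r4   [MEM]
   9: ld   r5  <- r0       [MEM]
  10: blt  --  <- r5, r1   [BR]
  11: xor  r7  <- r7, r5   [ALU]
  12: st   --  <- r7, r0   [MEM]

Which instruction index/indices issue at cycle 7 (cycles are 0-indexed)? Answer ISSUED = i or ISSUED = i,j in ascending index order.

#0 head=0: or;mul i0+i1 2-wide
#1 head=2: xor;mul i2+i3 2-wide
#2 head=4: sub;mul i4+i5 2-wide
#3 head=6: ld i6 no-port MEM/MEM
#4 head=7: st i7 no-port MEM/MEM
#5 head=8: st i8 no-port MEM/MEM
#6 head=9: ld i9 RAW r5
#7 head=10: blt;xor i10+i11 2-wide
#8 head=12: st i12 tail

ISSUED = 10,11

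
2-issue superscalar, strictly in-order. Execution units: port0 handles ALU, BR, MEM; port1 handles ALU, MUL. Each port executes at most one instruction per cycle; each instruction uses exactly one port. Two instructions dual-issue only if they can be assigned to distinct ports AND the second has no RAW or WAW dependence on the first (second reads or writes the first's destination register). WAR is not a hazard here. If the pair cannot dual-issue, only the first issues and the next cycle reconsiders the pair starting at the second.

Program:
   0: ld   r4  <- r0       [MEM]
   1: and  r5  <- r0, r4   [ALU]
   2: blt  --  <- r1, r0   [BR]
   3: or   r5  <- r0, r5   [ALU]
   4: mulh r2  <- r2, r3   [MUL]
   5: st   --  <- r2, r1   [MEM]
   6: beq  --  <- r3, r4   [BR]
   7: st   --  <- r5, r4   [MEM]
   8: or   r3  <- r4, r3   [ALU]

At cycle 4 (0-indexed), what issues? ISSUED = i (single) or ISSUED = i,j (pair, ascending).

ISSUED = 6

#0 head=0: ld i0 RAW r4
#1 head=1: and blt i1&i2 pair
#2 head=3: or mulh i3&i4 pair
#3 head=5: st i5 no-port MEM/BR
#4 head=6: beq i6 no-port BR/MEM
#5 head=7: st or i7&i8 pair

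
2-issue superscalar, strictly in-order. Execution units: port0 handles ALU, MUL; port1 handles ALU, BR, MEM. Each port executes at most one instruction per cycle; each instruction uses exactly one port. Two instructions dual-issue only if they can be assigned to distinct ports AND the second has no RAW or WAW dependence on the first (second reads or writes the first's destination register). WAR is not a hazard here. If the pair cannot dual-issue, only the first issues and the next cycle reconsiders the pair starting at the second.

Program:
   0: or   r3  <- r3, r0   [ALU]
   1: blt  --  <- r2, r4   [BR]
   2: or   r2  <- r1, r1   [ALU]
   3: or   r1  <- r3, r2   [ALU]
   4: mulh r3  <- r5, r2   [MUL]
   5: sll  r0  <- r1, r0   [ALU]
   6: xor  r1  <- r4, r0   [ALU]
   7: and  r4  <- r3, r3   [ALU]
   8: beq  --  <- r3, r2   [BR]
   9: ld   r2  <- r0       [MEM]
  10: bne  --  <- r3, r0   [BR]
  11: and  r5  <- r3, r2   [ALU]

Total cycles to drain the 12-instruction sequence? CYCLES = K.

#0 head=0: or blt i0&i1 pair
#1 head=2: or i2 RAW r2
#2 head=3: or mulh i3&i4 pair
#3 head=5: sll i5 RAW r0
#4 head=6: xor and i6&i7 pair
#5 head=8: beq i8 no-port BR/MEM
#6 head=9: ld i9 no-port MEM/BR
#7 head=10: bne and i10&i11 pair

CYCLES = 8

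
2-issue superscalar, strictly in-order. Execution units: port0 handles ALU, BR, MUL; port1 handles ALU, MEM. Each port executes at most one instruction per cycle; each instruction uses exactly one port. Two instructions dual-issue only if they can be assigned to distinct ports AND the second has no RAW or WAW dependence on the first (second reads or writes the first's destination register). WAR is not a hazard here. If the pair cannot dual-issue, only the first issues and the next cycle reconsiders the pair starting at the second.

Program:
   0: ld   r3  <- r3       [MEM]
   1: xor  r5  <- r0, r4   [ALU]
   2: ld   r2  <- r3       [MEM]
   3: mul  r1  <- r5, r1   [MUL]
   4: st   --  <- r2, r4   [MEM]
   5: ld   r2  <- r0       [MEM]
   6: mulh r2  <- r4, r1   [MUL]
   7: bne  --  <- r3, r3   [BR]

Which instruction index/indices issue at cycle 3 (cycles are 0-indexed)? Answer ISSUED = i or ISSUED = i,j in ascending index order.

ISSUED = 5

  cy0 -> i0/i1 (ld.MEM+xor.ALU) pair
  cy1 -> i2/i3 (ld.MEM+mul.MUL) pair
  cy2 -> i4 (st.MEM) no-port MEM/MEM
  cy3 -> i5 (ld.MEM) WAW r2
  cy4 -> i6 (mulh.MUL) no-port MUL/BR
  cy5 -> i7 (bne.BR) tail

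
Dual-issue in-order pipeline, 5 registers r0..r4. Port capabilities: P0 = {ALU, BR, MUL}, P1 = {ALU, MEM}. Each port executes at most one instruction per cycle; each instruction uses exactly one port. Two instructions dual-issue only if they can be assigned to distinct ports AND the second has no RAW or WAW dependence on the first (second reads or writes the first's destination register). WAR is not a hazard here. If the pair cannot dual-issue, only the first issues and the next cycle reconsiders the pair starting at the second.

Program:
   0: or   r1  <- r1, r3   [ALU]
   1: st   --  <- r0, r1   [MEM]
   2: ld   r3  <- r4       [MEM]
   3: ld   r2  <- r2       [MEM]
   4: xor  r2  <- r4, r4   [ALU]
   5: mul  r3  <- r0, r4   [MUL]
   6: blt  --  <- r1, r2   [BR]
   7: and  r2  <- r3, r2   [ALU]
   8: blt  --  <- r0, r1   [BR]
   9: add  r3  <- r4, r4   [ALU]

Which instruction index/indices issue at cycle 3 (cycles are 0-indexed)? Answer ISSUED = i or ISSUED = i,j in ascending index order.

ISSUED = 3

#0 head=0: or.ALU i0 RAW r1
#1 head=1: st.MEM i1 no-port MEM/MEM
#2 head=2: ld.MEM i2 no-port MEM/MEM
#3 head=3: ld.MEM i3 WAW r2
#4 head=4: xor.ALU;mul.MUL i4+i5 dual
#5 head=6: blt.BR;and.ALU i6+i7 dual
#6 head=8: blt.BR;add.ALU i8+i9 dual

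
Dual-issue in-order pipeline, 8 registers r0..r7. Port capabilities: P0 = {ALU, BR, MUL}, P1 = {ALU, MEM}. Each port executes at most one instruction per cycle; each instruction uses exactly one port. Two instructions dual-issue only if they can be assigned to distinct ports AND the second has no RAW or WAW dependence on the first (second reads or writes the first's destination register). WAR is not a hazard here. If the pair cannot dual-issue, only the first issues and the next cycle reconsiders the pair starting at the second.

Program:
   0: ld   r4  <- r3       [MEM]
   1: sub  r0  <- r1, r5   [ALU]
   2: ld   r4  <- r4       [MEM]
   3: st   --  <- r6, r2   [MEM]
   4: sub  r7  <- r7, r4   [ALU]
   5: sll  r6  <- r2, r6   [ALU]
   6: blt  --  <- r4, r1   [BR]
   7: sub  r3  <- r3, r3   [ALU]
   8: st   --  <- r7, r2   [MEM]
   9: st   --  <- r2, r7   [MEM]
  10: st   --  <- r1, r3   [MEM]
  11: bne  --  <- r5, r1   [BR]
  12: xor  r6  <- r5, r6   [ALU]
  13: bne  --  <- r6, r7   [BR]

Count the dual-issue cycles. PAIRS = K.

PAIRS = 5

  cy0 -> i0+i1 (ld sub) 2-wide
  cy1 -> i2 (ld) no-port MEM/MEM
  cy2 -> i3+i4 (st sub) 2-wide
  cy3 -> i5+i6 (sll blt) 2-wide
  cy4 -> i7+i8 (sub st) 2-wide
  cy5 -> i9 (st) no-port MEM/MEM
  cy6 -> i10+i11 (st bne) 2-wide
  cy7 -> i12 (xor) RAW r6
  cy8 -> i13 (bne) tail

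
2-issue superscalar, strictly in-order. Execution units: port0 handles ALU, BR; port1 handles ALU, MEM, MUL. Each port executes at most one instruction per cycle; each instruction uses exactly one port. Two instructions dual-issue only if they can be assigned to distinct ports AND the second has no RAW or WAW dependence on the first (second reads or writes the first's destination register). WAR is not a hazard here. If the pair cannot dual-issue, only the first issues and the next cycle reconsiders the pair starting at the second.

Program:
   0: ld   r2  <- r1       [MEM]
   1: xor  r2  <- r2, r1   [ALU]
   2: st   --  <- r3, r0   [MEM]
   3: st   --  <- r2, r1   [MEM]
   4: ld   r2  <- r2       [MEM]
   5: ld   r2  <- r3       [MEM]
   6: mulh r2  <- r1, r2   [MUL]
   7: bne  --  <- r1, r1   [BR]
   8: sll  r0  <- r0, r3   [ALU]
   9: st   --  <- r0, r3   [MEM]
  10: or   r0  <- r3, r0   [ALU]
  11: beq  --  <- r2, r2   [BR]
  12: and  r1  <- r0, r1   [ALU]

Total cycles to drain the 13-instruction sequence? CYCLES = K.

CYCLES = 9

  cy0 -> i0 (ld) RAW+WAW r2
  cy1 -> i1/i2 (xor st) pair
  cy2 -> i3 (st) no-port MEM/MEM
  cy3 -> i4 (ld) no-port MEM/MEM
  cy4 -> i5 (ld) no-port MEM/MUL
  cy5 -> i6/i7 (mulh bne) pair
  cy6 -> i8 (sll) RAW r0
  cy7 -> i9/i10 (st or) pair
  cy8 -> i11/i12 (beq and) pair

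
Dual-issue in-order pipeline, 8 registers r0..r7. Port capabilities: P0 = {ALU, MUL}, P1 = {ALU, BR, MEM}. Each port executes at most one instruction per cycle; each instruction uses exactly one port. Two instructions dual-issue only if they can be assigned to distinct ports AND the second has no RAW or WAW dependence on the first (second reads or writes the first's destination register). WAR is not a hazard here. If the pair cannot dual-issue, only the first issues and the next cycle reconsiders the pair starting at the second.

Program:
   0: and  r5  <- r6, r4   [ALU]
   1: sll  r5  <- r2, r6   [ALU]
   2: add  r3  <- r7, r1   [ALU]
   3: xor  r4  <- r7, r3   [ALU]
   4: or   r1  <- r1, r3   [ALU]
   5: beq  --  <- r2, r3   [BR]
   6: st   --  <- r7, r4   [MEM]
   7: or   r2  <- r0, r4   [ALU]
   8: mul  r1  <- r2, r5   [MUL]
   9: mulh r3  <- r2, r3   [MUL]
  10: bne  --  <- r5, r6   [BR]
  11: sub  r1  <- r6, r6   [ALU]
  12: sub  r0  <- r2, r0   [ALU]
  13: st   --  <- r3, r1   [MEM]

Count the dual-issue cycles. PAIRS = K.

c0: i0 and  WAW r5
c1: i1,i2 sll+add  2-wide
c2: i3,i4 xor+or  2-wide
c3: i5 beq  no-port BR/MEM
c4: i6,i7 st+or  2-wide
c5: i8 mul  no-port MUL/MUL
c6: i9,i10 mulh+bne  2-wide
c7: i11,i12 sub+sub  2-wide
c8: i13 st  tail

PAIRS = 5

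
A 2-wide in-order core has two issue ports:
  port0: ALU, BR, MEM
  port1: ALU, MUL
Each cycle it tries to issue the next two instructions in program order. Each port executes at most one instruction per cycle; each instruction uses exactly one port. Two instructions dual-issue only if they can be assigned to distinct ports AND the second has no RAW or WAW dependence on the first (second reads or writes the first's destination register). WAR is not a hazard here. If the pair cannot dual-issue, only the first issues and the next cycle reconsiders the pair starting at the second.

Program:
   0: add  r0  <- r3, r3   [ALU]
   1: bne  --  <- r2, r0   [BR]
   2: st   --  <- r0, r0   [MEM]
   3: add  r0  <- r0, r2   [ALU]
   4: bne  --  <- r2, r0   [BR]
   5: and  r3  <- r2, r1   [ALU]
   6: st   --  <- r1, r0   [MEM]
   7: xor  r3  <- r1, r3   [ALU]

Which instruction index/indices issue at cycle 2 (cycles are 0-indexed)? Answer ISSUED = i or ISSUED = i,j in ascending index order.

[0] i0  add.ALU  -- RAW r0
[1] i1  bne.BR  -- no-port BR/MEM
[2] i2+i3  st.MEM add.ALU  -- 2-wide
[3] i4+i5  bne.BR and.ALU  -- 2-wide
[4] i6+i7  st.MEM xor.ALU  -- 2-wide

ISSUED = 2,3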